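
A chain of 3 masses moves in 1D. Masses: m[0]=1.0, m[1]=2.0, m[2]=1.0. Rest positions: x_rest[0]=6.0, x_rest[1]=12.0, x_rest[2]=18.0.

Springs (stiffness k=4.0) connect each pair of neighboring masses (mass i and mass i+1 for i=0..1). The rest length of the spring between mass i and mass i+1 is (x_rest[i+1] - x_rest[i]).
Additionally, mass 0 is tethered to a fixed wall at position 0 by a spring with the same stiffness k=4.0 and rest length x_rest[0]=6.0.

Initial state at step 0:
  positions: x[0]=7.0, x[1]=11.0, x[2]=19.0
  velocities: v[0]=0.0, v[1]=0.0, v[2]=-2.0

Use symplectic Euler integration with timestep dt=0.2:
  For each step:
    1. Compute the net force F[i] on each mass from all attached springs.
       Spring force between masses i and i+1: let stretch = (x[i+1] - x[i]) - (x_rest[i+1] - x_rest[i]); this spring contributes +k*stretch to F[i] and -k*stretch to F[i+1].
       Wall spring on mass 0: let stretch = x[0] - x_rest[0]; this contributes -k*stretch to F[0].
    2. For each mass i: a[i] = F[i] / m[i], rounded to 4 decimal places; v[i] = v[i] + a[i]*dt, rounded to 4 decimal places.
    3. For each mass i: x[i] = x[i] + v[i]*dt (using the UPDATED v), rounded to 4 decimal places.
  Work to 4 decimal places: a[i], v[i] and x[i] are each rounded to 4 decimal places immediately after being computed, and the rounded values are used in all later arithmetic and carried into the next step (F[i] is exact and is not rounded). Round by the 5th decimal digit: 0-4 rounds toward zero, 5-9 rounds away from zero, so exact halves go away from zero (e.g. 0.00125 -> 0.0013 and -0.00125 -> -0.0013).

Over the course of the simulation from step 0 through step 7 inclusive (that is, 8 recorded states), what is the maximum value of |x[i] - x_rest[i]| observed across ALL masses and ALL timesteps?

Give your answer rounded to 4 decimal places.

Step 0: x=[7.0000 11.0000 19.0000] v=[0.0000 0.0000 -2.0000]
Step 1: x=[6.5200 11.3200 18.2800] v=[-2.4000 1.6000 -3.6000]
Step 2: x=[5.7648 11.8128 17.4064] v=[-3.7760 2.4640 -4.3680]
Step 3: x=[5.0549 12.2692 16.5978] v=[-3.5494 2.2822 -4.0429]
Step 4: x=[4.6905 12.4948 16.0566] v=[-1.8219 1.1279 -2.7058]
Step 5: x=[4.8243 12.3810 15.9056] v=[0.6691 -0.5691 -0.7552]
Step 6: x=[5.3953 11.9446 16.1506] v=[2.8550 -2.1819 1.2251]
Step 7: x=[6.1509 11.3208 16.6827] v=[3.7782 -3.1192 2.6603]
Max displacement = 2.0944

Answer: 2.0944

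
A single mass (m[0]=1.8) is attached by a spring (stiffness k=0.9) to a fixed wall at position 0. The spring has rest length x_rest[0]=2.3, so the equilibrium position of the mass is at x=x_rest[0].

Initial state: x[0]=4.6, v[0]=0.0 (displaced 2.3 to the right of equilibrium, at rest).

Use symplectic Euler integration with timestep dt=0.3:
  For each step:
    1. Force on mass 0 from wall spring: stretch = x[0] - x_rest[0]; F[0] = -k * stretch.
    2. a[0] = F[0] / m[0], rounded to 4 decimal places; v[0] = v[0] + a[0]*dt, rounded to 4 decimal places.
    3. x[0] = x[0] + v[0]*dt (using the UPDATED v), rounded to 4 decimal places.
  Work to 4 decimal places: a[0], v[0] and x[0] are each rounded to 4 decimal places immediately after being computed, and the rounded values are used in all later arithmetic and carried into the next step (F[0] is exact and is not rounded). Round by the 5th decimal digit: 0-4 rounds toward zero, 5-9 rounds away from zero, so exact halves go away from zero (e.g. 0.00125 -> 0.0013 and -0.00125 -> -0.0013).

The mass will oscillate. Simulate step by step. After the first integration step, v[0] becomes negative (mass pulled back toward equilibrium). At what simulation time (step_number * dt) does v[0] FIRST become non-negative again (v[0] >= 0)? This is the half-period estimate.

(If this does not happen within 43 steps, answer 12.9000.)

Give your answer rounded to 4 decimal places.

Answer: 4.5000

Derivation:
Step 0: x=[4.6000] v=[0.0000]
Step 1: x=[4.4965] v=[-0.3450]
Step 2: x=[4.2942] v=[-0.6745]
Step 3: x=[4.0021] v=[-0.9736]
Step 4: x=[3.6334] v=[-1.2289]
Step 5: x=[3.2047] v=[-1.4289]
Step 6: x=[2.7353] v=[-1.5646]
Step 7: x=[2.2463] v=[-1.6299]
Step 8: x=[1.7598] v=[-1.6218]
Step 9: x=[1.2976] v=[-1.5408]
Step 10: x=[0.8805] v=[-1.3904]
Step 11: x=[0.5273] v=[-1.1775]
Step 12: x=[0.2538] v=[-0.9116]
Step 13: x=[0.0724] v=[-0.6047]
Step 14: x=[-0.0088] v=[-0.2706]
Step 15: x=[0.0139] v=[0.0757]
First v>=0 after going negative at step 15, time=4.5000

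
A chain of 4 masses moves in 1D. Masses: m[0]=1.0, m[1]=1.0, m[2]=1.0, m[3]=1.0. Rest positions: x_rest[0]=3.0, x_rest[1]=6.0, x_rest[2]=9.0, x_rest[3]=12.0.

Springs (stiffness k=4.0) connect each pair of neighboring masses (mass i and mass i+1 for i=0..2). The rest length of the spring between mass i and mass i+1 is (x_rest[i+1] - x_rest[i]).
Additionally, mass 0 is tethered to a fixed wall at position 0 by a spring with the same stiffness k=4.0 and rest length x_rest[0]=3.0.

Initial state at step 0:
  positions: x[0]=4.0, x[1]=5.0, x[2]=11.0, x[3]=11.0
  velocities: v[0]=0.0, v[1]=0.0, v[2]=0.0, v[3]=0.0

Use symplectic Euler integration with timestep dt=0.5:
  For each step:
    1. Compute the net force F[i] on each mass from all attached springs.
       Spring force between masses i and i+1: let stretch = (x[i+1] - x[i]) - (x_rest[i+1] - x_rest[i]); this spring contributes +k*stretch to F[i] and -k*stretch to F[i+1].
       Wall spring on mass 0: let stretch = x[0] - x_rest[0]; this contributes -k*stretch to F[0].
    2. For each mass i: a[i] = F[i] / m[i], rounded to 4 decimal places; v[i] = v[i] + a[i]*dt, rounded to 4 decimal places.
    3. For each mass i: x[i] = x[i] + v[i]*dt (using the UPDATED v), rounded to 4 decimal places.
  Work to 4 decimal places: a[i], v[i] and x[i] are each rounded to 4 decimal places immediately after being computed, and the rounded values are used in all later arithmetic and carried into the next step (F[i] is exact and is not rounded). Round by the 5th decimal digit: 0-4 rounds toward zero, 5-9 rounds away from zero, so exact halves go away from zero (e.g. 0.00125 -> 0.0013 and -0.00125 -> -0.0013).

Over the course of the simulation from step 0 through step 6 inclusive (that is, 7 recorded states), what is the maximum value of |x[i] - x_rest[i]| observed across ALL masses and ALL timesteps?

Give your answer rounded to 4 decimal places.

Step 0: x=[4.0000 5.0000 11.0000 11.0000] v=[0.0000 0.0000 0.0000 0.0000]
Step 1: x=[1.0000 10.0000 5.0000 14.0000] v=[-6.0000 10.0000 -12.0000 6.0000]
Step 2: x=[6.0000 1.0000 13.0000 11.0000] v=[10.0000 -18.0000 16.0000 -6.0000]
Step 3: x=[0.0000 9.0000 7.0000 13.0000] v=[-12.0000 16.0000 -12.0000 4.0000]
Step 4: x=[3.0000 6.0000 9.0000 12.0000] v=[6.0000 -6.0000 4.0000 -2.0000]
Step 5: x=[6.0000 3.0000 11.0000 11.0000] v=[6.0000 -6.0000 4.0000 -2.0000]
Step 6: x=[0.0000 11.0000 5.0000 13.0000] v=[-12.0000 16.0000 -12.0000 4.0000]
Max displacement = 5.0000

Answer: 5.0000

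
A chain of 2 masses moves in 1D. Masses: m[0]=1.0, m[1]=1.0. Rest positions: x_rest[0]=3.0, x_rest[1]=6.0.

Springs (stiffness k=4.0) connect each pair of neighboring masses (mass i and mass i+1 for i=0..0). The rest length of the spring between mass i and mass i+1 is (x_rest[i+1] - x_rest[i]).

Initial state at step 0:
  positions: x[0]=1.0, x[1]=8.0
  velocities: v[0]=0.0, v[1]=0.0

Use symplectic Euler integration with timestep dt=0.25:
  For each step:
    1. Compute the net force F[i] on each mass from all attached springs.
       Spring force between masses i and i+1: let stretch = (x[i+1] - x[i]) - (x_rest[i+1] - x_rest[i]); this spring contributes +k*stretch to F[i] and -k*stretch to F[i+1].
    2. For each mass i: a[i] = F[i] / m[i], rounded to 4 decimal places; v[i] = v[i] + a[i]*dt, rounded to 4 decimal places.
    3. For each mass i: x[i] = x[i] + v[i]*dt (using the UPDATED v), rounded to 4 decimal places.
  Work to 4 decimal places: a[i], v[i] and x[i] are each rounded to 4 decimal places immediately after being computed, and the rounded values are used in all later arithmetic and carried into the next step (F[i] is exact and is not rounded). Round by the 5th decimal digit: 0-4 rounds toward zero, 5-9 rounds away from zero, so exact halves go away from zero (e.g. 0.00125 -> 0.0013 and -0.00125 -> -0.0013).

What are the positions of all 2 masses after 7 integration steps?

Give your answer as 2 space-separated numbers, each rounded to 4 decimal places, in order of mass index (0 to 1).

Answer: 1.6094 7.3907

Derivation:
Step 0: x=[1.0000 8.0000] v=[0.0000 0.0000]
Step 1: x=[2.0000 7.0000] v=[4.0000 -4.0000]
Step 2: x=[3.5000 5.5000] v=[6.0000 -6.0000]
Step 3: x=[4.7500 4.2500] v=[5.0000 -5.0000]
Step 4: x=[5.1250 3.8750] v=[1.5000 -1.5000]
Step 5: x=[4.4375 4.5625] v=[-2.7500 2.7500]
Step 6: x=[3.0313 5.9688] v=[-5.6250 5.6250]
Step 7: x=[1.6094 7.3907] v=[-5.6875 5.6875]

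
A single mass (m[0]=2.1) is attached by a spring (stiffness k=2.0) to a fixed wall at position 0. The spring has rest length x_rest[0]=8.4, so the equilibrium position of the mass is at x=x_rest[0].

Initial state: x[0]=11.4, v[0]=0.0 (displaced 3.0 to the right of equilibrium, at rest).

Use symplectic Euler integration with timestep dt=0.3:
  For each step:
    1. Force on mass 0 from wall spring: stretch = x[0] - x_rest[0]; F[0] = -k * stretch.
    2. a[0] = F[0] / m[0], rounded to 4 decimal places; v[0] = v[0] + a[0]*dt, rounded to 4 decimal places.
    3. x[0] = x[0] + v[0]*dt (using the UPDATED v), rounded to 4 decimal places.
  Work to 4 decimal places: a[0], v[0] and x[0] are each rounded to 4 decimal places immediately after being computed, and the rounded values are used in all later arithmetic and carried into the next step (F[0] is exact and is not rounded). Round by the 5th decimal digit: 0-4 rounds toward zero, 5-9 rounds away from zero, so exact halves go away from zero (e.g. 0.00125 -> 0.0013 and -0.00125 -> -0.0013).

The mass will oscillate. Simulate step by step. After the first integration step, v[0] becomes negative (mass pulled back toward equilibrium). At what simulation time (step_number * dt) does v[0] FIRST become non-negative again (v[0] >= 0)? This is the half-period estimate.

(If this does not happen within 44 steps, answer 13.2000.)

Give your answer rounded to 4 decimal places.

Step 0: x=[11.4000] v=[0.0000]
Step 1: x=[11.1429] v=[-0.8571]
Step 2: x=[10.6507] v=[-1.6408]
Step 3: x=[9.9655] v=[-2.2839]
Step 4: x=[9.1461] v=[-2.7312]
Step 5: x=[8.2628] v=[-2.9444]
Step 6: x=[7.3912] v=[-2.9052]
Step 7: x=[6.6061] v=[-2.6170]
Step 8: x=[5.9748] v=[-2.1045]
Step 9: x=[5.5513] v=[-1.4116]
Step 10: x=[5.3720] v=[-0.5977]
Step 11: x=[5.4522] v=[0.2674]
First v>=0 after going negative at step 11, time=3.3000

Answer: 3.3000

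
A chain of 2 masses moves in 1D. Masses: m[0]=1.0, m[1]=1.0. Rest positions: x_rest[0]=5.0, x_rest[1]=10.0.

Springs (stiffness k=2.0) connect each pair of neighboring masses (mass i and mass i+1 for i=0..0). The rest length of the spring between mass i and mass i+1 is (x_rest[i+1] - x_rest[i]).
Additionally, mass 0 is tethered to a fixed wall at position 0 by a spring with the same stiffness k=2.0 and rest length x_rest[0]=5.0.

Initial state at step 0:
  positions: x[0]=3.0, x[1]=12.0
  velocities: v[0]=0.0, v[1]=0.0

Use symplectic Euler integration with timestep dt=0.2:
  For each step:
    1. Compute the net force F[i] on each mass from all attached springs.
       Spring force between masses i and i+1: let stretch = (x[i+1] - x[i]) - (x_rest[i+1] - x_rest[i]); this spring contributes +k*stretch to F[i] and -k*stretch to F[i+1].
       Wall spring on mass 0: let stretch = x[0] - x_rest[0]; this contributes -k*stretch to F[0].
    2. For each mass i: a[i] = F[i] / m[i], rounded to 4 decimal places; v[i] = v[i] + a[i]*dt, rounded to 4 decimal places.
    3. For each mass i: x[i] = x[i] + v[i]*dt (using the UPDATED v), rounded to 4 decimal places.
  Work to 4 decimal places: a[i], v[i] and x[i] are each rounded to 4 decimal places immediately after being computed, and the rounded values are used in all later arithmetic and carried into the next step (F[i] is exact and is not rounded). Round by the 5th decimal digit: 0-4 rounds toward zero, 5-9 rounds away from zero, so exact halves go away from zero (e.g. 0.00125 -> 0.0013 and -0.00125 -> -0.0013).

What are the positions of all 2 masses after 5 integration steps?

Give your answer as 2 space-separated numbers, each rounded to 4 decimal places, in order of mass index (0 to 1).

Step 0: x=[3.0000 12.0000] v=[0.0000 0.0000]
Step 1: x=[3.4800 11.6800] v=[2.4000 -1.6000]
Step 2: x=[4.3376 11.1040] v=[4.2880 -2.8800]
Step 3: x=[5.3895 10.3867] v=[5.2595 -3.5866]
Step 4: x=[6.4100 9.6696] v=[5.1026 -3.5855]
Step 5: x=[7.1785 9.0917] v=[3.8424 -2.8893]

Answer: 7.1785 9.0917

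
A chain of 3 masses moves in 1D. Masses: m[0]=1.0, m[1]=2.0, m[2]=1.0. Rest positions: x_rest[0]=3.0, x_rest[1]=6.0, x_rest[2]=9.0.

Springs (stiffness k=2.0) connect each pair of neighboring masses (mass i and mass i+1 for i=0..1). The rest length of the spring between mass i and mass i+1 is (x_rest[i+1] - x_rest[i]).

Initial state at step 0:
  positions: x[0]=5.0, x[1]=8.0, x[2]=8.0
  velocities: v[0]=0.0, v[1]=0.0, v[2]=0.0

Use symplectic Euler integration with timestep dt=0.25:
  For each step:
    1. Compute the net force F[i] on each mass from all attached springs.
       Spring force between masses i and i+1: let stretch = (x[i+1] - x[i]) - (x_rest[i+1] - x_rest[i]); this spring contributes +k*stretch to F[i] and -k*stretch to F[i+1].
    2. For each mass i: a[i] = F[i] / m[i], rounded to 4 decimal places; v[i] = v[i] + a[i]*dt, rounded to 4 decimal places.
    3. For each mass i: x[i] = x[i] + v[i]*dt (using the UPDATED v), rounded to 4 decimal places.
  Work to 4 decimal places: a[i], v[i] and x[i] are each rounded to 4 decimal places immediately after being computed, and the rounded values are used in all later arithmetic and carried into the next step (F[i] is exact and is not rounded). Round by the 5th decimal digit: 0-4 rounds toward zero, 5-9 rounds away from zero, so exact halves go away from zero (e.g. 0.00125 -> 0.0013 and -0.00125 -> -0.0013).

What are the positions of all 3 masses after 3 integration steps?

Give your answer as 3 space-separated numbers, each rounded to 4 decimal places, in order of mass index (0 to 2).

Answer: 4.8916 7.0977 9.9131

Derivation:
Step 0: x=[5.0000 8.0000 8.0000] v=[0.0000 0.0000 0.0000]
Step 1: x=[5.0000 7.8125 8.3750] v=[0.0000 -0.7500 1.5000]
Step 2: x=[4.9766 7.4844 9.0547] v=[-0.0938 -1.3125 2.7188]
Step 3: x=[4.8916 7.0977 9.9131] v=[-0.3399 -1.5469 3.4337]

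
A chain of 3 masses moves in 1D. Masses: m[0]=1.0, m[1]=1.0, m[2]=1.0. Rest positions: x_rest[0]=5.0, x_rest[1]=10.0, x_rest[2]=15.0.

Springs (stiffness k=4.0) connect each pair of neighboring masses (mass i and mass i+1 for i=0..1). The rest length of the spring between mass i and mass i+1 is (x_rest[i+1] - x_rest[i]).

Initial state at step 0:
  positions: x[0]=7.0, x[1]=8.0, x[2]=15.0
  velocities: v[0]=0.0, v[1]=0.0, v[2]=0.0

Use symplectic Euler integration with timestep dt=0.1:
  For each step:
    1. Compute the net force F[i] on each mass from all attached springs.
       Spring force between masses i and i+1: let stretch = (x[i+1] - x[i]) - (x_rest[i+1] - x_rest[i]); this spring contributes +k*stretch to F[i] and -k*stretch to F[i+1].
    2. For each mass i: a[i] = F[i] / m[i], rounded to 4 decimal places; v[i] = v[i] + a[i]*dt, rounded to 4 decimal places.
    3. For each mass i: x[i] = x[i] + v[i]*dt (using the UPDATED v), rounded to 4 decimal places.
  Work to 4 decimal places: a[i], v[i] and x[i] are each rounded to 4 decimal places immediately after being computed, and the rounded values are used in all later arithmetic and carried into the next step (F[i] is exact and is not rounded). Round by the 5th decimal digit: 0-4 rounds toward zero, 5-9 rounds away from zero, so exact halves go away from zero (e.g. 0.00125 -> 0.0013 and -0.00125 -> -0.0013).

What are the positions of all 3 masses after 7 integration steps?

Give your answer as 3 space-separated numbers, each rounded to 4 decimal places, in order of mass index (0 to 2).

Step 0: x=[7.0000 8.0000 15.0000] v=[0.0000 0.0000 0.0000]
Step 1: x=[6.8400 8.2400 14.9200] v=[-1.6000 2.4000 -0.8000]
Step 2: x=[6.5360 8.6912 14.7728] v=[-3.0400 4.5120 -1.4720]
Step 3: x=[6.1182 9.2995 14.5823] v=[-4.1779 6.0826 -1.9046]
Step 4: x=[5.6277 9.9918 14.3805] v=[-4.9054 6.9232 -2.0177]
Step 5: x=[5.1117 10.6851 14.2032] v=[-5.1598 6.9330 -1.7732]
Step 6: x=[4.6187 11.2962 14.0852] v=[-4.9304 6.1109 -1.1804]
Step 7: x=[4.1928 11.7518 14.0556] v=[-4.2594 4.5555 -0.2960]

Answer: 4.1928 11.7518 14.0556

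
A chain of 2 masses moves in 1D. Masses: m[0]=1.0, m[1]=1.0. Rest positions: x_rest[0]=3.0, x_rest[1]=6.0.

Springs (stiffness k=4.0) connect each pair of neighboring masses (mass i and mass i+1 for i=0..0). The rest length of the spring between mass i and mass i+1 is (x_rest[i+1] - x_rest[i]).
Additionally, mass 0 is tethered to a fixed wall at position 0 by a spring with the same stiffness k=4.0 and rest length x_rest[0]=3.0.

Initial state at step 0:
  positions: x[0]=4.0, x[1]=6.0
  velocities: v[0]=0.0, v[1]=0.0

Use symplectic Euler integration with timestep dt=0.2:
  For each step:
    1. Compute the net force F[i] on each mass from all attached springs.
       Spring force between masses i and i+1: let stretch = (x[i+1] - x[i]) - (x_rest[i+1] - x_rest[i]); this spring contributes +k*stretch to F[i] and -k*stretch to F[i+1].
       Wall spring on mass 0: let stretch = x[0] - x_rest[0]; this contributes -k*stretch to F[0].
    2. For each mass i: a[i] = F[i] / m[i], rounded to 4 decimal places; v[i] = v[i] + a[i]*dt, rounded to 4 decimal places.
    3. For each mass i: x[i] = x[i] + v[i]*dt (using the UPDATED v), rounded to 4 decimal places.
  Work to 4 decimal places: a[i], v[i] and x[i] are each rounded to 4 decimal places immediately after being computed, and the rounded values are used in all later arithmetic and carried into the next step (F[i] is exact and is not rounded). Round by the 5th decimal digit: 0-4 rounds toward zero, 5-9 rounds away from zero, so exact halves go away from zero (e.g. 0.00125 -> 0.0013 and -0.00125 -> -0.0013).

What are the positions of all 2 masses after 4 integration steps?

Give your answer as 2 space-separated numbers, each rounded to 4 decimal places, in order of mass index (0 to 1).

Answer: 2.3696 6.6636

Derivation:
Step 0: x=[4.0000 6.0000] v=[0.0000 0.0000]
Step 1: x=[3.6800 6.1600] v=[-1.6000 0.8000]
Step 2: x=[3.1680 6.4032] v=[-2.5600 1.2160]
Step 3: x=[2.6668 6.6088] v=[-2.5062 1.0278]
Step 4: x=[2.3696 6.6636] v=[-1.4860 0.2742]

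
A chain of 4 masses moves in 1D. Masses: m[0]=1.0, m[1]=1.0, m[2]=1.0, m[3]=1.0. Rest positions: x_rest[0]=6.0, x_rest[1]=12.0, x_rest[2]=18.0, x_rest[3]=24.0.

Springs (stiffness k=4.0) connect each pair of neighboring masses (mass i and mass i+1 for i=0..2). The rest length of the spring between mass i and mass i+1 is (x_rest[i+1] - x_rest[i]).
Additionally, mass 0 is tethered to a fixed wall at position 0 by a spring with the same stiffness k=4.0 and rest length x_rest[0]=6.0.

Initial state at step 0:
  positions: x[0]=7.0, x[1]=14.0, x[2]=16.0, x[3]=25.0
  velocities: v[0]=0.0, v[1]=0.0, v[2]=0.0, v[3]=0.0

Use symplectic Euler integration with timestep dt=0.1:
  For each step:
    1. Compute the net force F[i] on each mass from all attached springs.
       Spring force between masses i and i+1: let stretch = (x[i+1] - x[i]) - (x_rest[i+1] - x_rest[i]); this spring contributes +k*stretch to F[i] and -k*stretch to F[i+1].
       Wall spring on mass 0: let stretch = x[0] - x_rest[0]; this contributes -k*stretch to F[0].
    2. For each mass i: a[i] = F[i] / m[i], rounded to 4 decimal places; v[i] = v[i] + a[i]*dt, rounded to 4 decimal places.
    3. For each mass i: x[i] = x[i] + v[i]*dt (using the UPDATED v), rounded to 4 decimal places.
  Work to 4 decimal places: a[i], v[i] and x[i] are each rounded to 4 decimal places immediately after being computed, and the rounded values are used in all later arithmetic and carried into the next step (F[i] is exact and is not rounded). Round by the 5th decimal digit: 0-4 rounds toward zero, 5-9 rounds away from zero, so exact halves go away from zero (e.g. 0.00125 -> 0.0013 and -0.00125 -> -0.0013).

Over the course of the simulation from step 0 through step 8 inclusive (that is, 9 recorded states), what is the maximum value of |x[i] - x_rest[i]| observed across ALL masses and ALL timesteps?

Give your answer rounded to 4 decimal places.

Step 0: x=[7.0000 14.0000 16.0000 25.0000] v=[0.0000 0.0000 0.0000 0.0000]
Step 1: x=[7.0000 13.8000 16.2800 24.8800] v=[0.0000 -2.0000 2.8000 -1.2000]
Step 2: x=[6.9920 13.4272 16.8048 24.6560] v=[-0.0800 -3.7280 5.2480 -2.2400]
Step 3: x=[6.9617 12.9321 17.5085 24.3580] v=[-0.3027 -4.9510 7.0374 -2.9805]
Step 4: x=[6.8918 12.3812 18.3032 24.0260] v=[-0.6992 -5.5086 7.9466 -3.3203]
Step 5: x=[6.7658 11.8476 19.0899 23.7051] v=[-1.2602 -5.3356 7.8669 -3.2094]
Step 6: x=[6.5724 11.4005 19.7715 23.4396] v=[-1.9338 -4.4714 6.8161 -2.6555]
Step 7: x=[6.3093 11.0951 20.2650 23.2673] v=[-2.6315 -3.0542 4.9349 -1.7227]
Step 8: x=[5.9852 10.9650 20.5118 23.2149] v=[-3.2409 -1.3006 2.4679 -0.5236]
Max displacement = 2.5118

Answer: 2.5118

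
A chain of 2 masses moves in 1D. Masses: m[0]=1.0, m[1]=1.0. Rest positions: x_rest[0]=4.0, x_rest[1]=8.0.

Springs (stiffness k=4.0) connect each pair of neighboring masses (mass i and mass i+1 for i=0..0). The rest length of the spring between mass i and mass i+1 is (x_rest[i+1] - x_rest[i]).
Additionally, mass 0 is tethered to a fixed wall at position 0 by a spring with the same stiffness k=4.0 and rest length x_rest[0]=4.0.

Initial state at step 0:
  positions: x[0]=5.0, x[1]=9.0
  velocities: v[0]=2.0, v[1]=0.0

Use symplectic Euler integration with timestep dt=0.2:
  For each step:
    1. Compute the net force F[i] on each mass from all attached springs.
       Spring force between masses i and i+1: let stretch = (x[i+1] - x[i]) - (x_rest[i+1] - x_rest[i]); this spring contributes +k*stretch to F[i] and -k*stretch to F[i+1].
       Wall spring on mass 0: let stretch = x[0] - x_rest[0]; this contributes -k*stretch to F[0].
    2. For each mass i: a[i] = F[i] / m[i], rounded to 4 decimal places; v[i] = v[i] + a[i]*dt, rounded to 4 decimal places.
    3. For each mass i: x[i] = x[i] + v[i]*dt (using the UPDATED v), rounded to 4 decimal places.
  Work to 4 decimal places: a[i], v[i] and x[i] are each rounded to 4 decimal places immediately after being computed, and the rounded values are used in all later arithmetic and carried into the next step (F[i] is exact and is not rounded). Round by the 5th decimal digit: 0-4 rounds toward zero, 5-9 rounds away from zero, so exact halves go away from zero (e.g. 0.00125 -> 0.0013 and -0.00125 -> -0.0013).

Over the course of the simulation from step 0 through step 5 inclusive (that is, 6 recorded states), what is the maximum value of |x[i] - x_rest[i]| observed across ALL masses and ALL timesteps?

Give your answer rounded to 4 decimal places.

Step 0: x=[5.0000 9.0000] v=[2.0000 0.0000]
Step 1: x=[5.2400 9.0000] v=[1.2000 0.0000]
Step 2: x=[5.2432 9.0384] v=[0.0160 0.1920]
Step 3: x=[5.0147 9.1096] v=[-1.1424 0.3558]
Step 4: x=[4.6391 9.1656] v=[-1.8782 0.2799]
Step 5: x=[4.2454 9.1373] v=[-1.9683 -0.1413]
Max displacement = 1.2432

Answer: 1.2432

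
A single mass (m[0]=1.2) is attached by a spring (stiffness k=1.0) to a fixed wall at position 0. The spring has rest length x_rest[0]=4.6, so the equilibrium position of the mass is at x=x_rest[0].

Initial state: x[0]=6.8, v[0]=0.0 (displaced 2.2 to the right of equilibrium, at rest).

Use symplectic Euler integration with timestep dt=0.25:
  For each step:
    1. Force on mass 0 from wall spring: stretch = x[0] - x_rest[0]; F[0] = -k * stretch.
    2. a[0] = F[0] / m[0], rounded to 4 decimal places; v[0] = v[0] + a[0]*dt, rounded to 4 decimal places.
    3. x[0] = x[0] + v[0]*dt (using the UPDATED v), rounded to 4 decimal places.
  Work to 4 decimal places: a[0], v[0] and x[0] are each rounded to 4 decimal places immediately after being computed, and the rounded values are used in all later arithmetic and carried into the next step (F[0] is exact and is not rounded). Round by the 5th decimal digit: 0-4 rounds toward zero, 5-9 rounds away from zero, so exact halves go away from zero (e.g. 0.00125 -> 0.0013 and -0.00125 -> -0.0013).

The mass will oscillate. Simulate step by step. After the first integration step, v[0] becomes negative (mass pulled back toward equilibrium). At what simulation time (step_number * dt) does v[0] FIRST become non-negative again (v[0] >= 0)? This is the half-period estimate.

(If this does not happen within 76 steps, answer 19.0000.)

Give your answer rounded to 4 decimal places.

Answer: 3.5000

Derivation:
Step 0: x=[6.8000] v=[0.0000]
Step 1: x=[6.6854] v=[-0.4583]
Step 2: x=[6.4622] v=[-0.8928]
Step 3: x=[6.1420] v=[-1.2808]
Step 4: x=[5.7415] v=[-1.6021]
Step 5: x=[5.2815] v=[-1.8399]
Step 6: x=[4.7860] v=[-1.9819]
Step 7: x=[4.2808] v=[-2.0207]
Step 8: x=[3.7923] v=[-1.9542]
Step 9: x=[3.3458] v=[-1.7859]
Step 10: x=[2.9647] v=[-1.5246]
Step 11: x=[2.6687] v=[-1.1839]
Step 12: x=[2.4733] v=[-0.7816]
Step 13: x=[2.3887] v=[-0.3385]
Step 14: x=[2.4193] v=[0.1222]
First v>=0 after going negative at step 14, time=3.5000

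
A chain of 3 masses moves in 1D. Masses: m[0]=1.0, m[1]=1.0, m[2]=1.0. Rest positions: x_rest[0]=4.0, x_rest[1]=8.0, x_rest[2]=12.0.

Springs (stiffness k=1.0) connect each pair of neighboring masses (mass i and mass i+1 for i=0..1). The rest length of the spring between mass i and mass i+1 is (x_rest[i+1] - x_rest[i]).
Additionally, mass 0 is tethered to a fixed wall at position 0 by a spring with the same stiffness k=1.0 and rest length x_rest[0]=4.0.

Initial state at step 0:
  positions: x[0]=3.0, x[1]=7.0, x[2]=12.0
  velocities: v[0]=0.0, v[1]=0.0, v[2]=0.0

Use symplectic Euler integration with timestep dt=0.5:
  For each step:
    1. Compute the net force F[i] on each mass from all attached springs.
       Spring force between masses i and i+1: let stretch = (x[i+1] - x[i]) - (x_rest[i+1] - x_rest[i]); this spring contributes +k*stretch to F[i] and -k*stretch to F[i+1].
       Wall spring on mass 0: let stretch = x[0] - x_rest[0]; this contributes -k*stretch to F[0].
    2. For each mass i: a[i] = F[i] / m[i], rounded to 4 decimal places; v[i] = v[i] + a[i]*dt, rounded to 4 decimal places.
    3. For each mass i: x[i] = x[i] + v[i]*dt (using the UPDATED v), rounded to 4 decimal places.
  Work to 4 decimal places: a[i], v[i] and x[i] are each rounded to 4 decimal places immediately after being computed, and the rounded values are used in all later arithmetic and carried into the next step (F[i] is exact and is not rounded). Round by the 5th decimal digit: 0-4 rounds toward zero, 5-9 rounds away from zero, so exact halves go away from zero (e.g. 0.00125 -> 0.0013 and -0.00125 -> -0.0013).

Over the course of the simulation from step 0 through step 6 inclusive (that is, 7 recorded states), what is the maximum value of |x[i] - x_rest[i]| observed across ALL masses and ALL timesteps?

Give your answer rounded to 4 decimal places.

Step 0: x=[3.0000 7.0000 12.0000] v=[0.0000 0.0000 0.0000]
Step 1: x=[3.2500 7.2500 11.7500] v=[0.5000 0.5000 -0.5000]
Step 2: x=[3.6875 7.6250 11.3750] v=[0.8750 0.7500 -0.7500]
Step 3: x=[4.1875 7.9532 11.0625] v=[1.0000 0.6563 -0.6250]
Step 4: x=[4.5821 8.1173 10.9727] v=[0.7891 0.3281 -0.1797]
Step 5: x=[4.7150 8.1114 11.1690] v=[0.2657 -0.0118 0.3926]
Step 6: x=[4.5182 8.0208 11.6009] v=[-0.3936 -0.1812 0.8638]
Max displacement = 1.0273

Answer: 1.0273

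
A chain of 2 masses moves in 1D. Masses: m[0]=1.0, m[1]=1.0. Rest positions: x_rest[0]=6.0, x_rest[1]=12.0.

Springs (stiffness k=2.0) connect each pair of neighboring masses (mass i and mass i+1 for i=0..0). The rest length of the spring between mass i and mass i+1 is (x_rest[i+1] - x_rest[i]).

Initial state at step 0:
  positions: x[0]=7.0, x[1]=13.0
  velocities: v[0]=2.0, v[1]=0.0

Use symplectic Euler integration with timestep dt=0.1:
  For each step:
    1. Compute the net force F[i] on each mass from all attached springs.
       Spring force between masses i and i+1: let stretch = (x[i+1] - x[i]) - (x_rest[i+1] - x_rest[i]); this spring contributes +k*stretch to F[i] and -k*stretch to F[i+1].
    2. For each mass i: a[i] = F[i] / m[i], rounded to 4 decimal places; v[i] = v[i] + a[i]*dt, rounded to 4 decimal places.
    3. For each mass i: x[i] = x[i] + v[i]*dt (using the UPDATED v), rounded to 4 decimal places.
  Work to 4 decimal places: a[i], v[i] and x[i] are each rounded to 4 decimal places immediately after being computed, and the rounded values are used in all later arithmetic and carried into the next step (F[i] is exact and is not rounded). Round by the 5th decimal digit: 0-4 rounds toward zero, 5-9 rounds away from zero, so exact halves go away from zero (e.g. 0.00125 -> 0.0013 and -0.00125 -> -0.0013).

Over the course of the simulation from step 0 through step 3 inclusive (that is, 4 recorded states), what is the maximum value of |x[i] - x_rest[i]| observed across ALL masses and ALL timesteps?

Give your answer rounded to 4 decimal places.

Answer: 1.5842

Derivation:
Step 0: x=[7.0000 13.0000] v=[2.0000 0.0000]
Step 1: x=[7.2000 13.0000] v=[2.0000 0.0000]
Step 2: x=[7.3960 13.0040] v=[1.9600 0.0400]
Step 3: x=[7.5842 13.0158] v=[1.8816 0.1184]
Max displacement = 1.5842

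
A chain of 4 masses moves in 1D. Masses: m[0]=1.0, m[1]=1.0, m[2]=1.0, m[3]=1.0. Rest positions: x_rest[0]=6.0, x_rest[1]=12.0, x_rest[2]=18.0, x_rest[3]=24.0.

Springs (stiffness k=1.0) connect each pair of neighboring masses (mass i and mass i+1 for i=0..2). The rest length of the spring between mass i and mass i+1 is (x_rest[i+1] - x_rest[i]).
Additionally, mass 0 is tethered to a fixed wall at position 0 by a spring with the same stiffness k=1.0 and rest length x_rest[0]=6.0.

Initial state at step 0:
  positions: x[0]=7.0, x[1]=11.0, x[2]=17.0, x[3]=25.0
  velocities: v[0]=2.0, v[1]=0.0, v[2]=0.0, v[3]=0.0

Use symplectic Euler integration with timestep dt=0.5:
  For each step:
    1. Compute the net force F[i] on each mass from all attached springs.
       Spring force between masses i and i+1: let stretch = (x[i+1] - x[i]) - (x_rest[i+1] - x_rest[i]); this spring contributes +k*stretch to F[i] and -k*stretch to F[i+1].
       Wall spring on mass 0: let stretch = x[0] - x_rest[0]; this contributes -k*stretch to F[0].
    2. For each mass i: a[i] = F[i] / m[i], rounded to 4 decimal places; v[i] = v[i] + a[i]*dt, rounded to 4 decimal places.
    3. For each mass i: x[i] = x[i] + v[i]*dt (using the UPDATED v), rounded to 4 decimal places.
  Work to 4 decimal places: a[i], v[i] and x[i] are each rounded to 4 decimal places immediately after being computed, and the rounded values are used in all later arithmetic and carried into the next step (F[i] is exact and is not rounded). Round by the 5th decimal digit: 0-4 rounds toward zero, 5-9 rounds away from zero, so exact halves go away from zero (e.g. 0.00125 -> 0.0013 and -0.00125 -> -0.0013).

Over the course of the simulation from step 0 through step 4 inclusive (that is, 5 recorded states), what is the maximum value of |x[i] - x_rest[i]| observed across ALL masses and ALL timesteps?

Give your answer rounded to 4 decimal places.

Step 0: x=[7.0000 11.0000 17.0000 25.0000] v=[2.0000 0.0000 0.0000 0.0000]
Step 1: x=[7.2500 11.5000 17.5000 24.5000] v=[0.5000 1.0000 1.0000 -1.0000]
Step 2: x=[6.7500 12.4375 18.2500 23.7500] v=[-1.0000 1.8750 1.5000 -1.5000]
Step 3: x=[5.9844 13.4063 18.9219 23.1250] v=[-1.5313 1.9375 1.3438 -1.2500]
Step 4: x=[5.5781 13.8985 19.2657 22.9492] v=[-0.8126 0.9844 0.6876 -0.3516]
Max displacement = 1.8985

Answer: 1.8985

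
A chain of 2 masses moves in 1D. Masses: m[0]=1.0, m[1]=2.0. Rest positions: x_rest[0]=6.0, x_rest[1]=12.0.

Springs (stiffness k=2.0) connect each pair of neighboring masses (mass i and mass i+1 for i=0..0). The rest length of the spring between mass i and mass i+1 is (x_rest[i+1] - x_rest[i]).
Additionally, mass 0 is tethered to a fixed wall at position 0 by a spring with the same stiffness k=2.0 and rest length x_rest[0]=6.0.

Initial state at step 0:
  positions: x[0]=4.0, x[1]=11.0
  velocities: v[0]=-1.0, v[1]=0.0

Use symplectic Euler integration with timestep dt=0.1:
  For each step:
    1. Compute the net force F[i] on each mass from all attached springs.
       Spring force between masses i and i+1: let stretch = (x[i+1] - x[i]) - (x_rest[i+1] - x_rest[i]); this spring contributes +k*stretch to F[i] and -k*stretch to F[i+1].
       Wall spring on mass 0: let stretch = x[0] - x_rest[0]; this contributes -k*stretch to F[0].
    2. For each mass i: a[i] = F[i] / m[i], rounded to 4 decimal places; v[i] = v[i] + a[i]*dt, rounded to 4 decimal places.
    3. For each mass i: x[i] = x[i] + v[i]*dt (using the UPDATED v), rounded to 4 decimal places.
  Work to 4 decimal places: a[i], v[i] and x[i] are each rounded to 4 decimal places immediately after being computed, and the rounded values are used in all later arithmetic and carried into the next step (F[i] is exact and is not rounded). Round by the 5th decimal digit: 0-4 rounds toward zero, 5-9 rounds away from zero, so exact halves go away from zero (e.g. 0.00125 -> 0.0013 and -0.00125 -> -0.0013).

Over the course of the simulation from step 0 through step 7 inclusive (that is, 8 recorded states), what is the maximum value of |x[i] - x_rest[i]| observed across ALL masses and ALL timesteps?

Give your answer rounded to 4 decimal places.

Answer: 2.0400

Derivation:
Step 0: x=[4.0000 11.0000] v=[-1.0000 0.0000]
Step 1: x=[3.9600 10.9900] v=[-0.4000 -0.1000]
Step 2: x=[3.9814 10.9697] v=[0.2140 -0.2030]
Step 3: x=[4.0629 10.9395] v=[0.8154 -0.3018]
Step 4: x=[4.2007 10.9006] v=[1.3781 -0.3895]
Step 5: x=[4.3885 10.8547] v=[1.8779 -0.4595]
Step 6: x=[4.6178 10.8041] v=[2.2934 -0.5061]
Step 7: x=[4.8785 10.7516] v=[2.6071 -0.5247]
Max displacement = 2.0400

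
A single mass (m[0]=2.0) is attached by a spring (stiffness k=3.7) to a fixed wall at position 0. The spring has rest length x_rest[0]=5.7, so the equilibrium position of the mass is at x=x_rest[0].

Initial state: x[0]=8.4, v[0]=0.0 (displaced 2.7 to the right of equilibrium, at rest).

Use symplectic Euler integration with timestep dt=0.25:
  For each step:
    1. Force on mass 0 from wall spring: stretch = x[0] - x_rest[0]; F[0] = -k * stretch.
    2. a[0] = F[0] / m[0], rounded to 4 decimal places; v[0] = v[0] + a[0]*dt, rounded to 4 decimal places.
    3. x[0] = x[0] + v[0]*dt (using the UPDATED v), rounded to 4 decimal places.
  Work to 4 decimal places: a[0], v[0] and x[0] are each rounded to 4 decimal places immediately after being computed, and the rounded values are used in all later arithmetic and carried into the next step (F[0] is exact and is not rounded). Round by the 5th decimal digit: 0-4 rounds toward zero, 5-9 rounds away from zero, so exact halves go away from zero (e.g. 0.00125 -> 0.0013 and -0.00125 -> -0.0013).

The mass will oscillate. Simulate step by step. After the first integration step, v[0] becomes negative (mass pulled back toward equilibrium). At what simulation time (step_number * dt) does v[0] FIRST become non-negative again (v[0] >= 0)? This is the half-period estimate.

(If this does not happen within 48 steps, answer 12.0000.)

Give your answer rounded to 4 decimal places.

Answer: 2.5000

Derivation:
Step 0: x=[8.4000] v=[0.0000]
Step 1: x=[8.0878] v=[-1.2488]
Step 2: x=[7.4995] v=[-2.3532]
Step 3: x=[6.7031] v=[-3.1855]
Step 4: x=[5.7908] v=[-3.6494]
Step 5: x=[4.8680] v=[-3.6914]
Step 6: x=[4.0414] v=[-3.3066]
Step 7: x=[3.4065] v=[-2.5395]
Step 8: x=[3.0368] v=[-1.4788]
Step 9: x=[2.9750] v=[-0.2471]
Step 10: x=[3.2283] v=[1.0132]
First v>=0 after going negative at step 10, time=2.5000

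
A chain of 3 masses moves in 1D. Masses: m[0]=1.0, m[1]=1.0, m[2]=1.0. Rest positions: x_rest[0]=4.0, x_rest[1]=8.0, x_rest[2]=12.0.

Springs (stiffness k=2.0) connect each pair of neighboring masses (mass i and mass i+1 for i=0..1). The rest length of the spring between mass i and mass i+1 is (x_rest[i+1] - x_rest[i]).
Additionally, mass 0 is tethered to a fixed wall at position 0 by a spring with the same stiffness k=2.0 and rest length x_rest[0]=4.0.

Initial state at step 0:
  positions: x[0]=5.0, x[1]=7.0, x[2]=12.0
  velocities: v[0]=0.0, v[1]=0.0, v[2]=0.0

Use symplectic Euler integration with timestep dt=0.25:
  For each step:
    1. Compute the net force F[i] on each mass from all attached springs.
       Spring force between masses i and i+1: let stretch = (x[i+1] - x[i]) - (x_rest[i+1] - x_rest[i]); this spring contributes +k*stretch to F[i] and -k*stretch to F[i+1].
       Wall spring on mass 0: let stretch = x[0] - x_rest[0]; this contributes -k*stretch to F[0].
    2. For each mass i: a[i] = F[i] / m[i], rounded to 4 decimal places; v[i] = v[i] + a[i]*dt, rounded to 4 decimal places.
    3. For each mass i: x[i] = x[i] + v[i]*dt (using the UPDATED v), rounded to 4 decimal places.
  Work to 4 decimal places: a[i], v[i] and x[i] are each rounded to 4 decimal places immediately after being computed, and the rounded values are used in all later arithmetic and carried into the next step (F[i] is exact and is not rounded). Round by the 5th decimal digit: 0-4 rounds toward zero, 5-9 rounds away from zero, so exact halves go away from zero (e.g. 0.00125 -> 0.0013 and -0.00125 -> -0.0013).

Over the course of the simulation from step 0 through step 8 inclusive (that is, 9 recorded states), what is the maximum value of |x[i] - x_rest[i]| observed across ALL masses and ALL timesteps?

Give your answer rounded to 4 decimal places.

Answer: 1.0475

Derivation:
Step 0: x=[5.0000 7.0000 12.0000] v=[0.0000 0.0000 0.0000]
Step 1: x=[4.6250 7.3750 11.8750] v=[-1.5000 1.5000 -0.5000]
Step 2: x=[4.0156 7.9688 11.6875] v=[-2.4375 2.3750 -0.7500]
Step 3: x=[3.3984 8.5333 11.5352] v=[-2.4687 2.2578 -0.6094]
Step 4: x=[2.9983 8.8311 11.5076] v=[-1.6005 1.1913 -0.1104]
Step 5: x=[2.9525 8.7344 11.6455] v=[-0.1833 -0.3869 0.5514]
Step 6: x=[3.2604 8.2788 11.9195] v=[1.2314 -1.8223 1.0959]
Step 7: x=[3.7880 7.6510 12.2384] v=[2.1104 -2.5112 1.2756]
Step 8: x=[4.3250 7.1138 12.4839] v=[2.1479 -2.1490 0.9819]
Max displacement = 1.0475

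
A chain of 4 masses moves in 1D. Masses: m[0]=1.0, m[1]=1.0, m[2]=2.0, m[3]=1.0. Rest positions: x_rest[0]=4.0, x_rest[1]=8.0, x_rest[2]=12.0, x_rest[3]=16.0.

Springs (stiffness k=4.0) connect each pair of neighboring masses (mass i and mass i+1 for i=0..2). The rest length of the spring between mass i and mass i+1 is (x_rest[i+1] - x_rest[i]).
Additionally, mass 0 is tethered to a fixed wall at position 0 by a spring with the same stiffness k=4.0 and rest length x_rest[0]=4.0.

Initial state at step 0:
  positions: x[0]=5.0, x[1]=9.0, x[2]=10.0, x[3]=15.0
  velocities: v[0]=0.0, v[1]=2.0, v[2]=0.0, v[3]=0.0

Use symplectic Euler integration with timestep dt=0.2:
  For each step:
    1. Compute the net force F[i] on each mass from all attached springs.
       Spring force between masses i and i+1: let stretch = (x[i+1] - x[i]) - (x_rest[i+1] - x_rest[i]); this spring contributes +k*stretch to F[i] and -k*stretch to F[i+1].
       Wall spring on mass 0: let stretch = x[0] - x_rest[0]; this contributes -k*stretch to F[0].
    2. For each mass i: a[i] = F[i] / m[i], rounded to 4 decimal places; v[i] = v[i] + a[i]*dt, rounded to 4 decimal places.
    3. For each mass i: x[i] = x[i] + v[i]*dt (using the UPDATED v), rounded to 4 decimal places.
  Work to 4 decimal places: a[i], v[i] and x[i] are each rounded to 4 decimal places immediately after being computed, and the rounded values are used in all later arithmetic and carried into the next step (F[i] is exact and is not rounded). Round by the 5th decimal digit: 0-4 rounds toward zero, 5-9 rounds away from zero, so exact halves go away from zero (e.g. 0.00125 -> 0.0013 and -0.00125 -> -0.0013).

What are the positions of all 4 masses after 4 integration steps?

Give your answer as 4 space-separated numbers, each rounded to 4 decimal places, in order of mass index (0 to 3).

Answer: 3.6662 7.0108 12.1428 14.3892

Derivation:
Step 0: x=[5.0000 9.0000 10.0000 15.0000] v=[0.0000 2.0000 0.0000 0.0000]
Step 1: x=[4.8400 8.9200 10.3200 14.8400] v=[-0.8000 -0.4000 1.6000 -0.8000]
Step 2: x=[4.5584 8.4112 10.8896 14.5968] v=[-1.4080 -2.5440 2.8480 -1.2160]
Step 3: x=[4.1639 7.6825 11.5575 14.4004] v=[-1.9725 -3.6435 3.3395 -0.9818]
Step 4: x=[3.6662 7.0108 12.1428 14.3892] v=[-2.4887 -3.3584 2.9267 -0.0561]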